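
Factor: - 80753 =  -23^1*3511^1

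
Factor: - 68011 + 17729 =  - 2^1*31^1*811^1= -50282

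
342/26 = 13 + 2/13 =13.15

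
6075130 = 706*8605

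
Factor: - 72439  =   - 107^1*677^1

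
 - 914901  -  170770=-1085671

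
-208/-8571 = 208/8571  =  0.02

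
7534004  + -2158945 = 5375059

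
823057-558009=265048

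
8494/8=1061 + 3/4  =  1061.75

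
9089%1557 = 1304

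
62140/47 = 62140/47 = 1322.13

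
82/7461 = 82/7461 = 0.01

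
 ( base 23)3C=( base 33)2F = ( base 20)41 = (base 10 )81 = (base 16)51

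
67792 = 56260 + 11532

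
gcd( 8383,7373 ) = 101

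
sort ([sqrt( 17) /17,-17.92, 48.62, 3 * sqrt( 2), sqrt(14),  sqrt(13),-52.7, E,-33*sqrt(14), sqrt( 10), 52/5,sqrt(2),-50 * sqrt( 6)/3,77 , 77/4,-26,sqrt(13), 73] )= [-33*sqrt ( 14 ), - 52.7,-50*sqrt( 6)/3, - 26,-17.92, sqrt( 17)/17, sqrt (2), E, sqrt(10),sqrt( 13),sqrt( 13), sqrt( 14),3*sqrt(2), 52/5,77/4,48.62, 73, 77 ] 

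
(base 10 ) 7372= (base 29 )8m6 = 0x1CCC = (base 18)14da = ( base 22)F52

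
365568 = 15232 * 24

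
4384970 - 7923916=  - 3538946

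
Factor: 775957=7^1 * 13^1*8527^1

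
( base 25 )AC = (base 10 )262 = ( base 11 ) 219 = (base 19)df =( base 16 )106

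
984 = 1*984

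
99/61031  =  99/61031 = 0.00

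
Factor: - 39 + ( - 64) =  - 103^1 = - 103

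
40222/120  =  20111/60  =  335.18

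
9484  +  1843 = 11327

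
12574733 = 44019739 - 31445006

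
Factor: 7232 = 2^6*113^1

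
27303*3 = 81909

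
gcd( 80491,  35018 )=1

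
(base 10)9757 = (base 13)4597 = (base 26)eb7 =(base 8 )23035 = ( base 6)113101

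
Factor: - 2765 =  - 5^1*7^1  *79^1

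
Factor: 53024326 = 2^1*17^1 *19^1*79^1*1039^1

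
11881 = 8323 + 3558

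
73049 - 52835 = 20214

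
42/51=14/17 = 0.82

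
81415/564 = 81415/564   =  144.35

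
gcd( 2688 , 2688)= 2688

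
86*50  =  4300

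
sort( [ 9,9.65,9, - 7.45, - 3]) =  [ - 7.45, - 3,9,  9,9.65]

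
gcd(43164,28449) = 981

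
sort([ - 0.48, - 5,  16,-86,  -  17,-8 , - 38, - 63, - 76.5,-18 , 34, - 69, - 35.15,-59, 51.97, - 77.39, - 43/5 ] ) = [ - 86, - 77.39, - 76.5, - 69,-63, - 59,-38, - 35.15, - 18, - 17, - 43/5,-8 , - 5, - 0.48,16, 34, 51.97] 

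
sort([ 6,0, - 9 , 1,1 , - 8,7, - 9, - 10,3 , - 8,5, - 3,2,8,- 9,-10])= [ - 10, - 10, - 9, - 9,  -  9, - 8,-8, - 3, 0,1, 1,2, 3,5 , 6,7,8] 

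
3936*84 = 330624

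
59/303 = 59/303  =  0.19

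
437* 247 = 107939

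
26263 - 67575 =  - 41312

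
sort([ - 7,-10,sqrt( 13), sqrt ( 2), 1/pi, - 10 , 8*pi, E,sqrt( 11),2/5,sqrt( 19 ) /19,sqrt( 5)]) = [ - 10, - 10 , - 7, sqrt( 19) /19, 1/pi, 2/5,sqrt( 2 ),sqrt( 5 ), E, sqrt(11 ),sqrt(13), 8*pi] 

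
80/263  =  80/263 = 0.30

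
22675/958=22675/958 = 23.67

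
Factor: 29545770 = 2^1*3^1  *  5^1*984859^1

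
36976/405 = 36976/405  =  91.30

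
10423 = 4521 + 5902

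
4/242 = 2/121 = 0.02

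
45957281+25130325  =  71087606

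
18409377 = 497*37041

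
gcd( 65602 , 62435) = 1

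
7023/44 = 7023/44 = 159.61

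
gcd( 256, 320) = 64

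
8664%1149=621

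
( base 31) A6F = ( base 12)5817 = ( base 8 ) 23123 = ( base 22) k5l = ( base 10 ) 9811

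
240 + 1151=1391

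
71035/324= 71035/324 = 219.24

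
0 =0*1770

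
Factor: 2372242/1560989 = 2^1*109^( - 1)*14321^( - 1)*1186121^1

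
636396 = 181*3516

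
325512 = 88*3699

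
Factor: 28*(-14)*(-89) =34888 = 2^3*7^2*89^1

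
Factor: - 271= - 271^1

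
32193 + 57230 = 89423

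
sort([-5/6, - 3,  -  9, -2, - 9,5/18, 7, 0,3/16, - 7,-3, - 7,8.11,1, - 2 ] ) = [ - 9, - 9, - 7,- 7 ,-3, - 3, - 2, - 2, - 5/6,0,3/16,5/18,1, 7,8.11]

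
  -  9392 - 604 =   -  9996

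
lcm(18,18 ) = 18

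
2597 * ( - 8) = - 20776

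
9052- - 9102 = 18154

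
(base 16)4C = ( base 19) 40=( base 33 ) 2a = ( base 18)44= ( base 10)76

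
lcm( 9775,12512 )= 312800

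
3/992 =3/992  =  0.00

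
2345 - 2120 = 225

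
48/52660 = 12/13165=0.00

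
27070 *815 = 22062050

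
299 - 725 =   -  426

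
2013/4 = 503 + 1/4 = 503.25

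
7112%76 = 44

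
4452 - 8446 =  - 3994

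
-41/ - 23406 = 41/23406 = 0.00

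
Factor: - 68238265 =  - 5^1*13647653^1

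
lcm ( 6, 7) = 42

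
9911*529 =5242919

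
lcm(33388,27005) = 1836340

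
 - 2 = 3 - 5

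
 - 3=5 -8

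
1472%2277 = 1472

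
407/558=407/558 = 0.73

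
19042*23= 437966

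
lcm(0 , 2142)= 0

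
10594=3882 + 6712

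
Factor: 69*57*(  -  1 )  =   - 3933 = - 3^2*19^1*23^1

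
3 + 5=8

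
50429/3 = 50429/3 = 16809.67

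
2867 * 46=131882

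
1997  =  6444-4447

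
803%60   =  23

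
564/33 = 17 + 1/11= 17.09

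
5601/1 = 5601 = 5601.00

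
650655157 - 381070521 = 269584636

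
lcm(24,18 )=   72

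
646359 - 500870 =145489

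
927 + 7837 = 8764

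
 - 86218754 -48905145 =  - 135123899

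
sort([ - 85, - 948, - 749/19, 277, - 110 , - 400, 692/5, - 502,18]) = [ - 948, - 502, - 400, - 110, - 85, - 749/19, 18,692/5, 277] 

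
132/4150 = 66/2075 = 0.03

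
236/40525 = 236/40525 = 0.01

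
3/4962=1/1654 = 0.00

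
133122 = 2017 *66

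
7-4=3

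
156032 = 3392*46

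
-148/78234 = -74/39117 = -  0.00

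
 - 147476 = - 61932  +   - 85544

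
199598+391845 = 591443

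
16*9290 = 148640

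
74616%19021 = 17553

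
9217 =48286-39069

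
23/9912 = 23/9912 = 0.00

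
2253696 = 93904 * 24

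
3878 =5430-1552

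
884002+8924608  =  9808610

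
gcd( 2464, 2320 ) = 16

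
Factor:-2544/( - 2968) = 6/7  =  2^1*3^1*7^( - 1) 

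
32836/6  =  16418/3 = 5472.67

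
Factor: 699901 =577^1*1213^1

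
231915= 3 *77305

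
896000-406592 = 489408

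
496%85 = 71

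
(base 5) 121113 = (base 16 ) 11B5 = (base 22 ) 981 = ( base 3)20012220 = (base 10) 4533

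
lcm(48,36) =144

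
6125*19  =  116375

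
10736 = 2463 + 8273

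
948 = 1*948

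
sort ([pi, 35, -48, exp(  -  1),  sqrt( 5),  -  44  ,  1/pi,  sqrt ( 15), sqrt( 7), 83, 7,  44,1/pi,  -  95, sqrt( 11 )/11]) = [ - 95,-48,-44,  sqrt( 11) /11, 1/pi,1/pi,exp( - 1), sqrt(5), sqrt ( 7), pi, sqrt(15),  7,35,  44, 83]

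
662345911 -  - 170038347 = 832384258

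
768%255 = 3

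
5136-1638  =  3498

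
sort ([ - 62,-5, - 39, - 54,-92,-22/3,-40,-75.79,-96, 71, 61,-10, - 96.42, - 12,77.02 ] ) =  [-96.42, - 96, - 92, - 75.79,- 62, - 54, - 40, - 39 , - 12, - 10, - 22/3,  -  5, 61 , 71,77.02] 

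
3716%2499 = 1217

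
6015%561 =405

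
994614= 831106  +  163508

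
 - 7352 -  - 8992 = 1640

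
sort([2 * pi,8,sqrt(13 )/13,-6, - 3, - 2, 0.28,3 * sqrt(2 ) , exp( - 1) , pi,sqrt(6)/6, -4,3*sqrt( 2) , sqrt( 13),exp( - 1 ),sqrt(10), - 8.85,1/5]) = [ - 8.85, - 6, - 4, - 3 , - 2, 1/5,  sqrt(13) /13, 0.28,exp(  -  1), exp(-1 ), sqrt(6 )/6,pi,sqrt ( 10),  sqrt(13),3 * sqrt(2), 3*sqrt(2 ), 2 * pi, 8] 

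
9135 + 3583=12718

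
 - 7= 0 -7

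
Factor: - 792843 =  - 3^1*47^1*5623^1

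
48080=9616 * 5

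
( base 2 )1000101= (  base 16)45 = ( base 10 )69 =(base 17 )41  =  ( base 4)1011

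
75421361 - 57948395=17472966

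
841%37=27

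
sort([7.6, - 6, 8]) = [ - 6, 7.6, 8]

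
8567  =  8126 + 441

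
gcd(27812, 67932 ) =68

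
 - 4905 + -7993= -12898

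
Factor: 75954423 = 3^1*4441^1*5701^1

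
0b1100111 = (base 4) 1213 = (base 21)4j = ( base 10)103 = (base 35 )2x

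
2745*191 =524295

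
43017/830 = 43017/830 = 51.83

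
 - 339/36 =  -113/12= - 9.42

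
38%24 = 14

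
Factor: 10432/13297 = 2^6*163^1*13297^(- 1 ) 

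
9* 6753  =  60777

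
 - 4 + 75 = 71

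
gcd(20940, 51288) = 12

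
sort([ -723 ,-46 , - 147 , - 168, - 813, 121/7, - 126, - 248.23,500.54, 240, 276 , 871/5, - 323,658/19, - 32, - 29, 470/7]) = [  -  813,  -  723,-323,-248.23 , - 168, - 147,  -  126,- 46, - 32, -29, 121/7, 658/19, 470/7, 871/5 , 240,276, 500.54] 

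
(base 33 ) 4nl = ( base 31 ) 5AL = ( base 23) 9G7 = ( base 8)12020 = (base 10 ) 5136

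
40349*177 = 7141773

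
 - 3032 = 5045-8077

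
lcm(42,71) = 2982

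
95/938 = 95/938 = 0.10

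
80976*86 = 6963936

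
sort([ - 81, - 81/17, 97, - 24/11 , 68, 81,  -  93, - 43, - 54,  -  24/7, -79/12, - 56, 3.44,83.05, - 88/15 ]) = [ -93 ,-81, - 56, - 54, - 43, - 79/12,-88/15, - 81/17, - 24/7, - 24/11,3.44,68,81,83.05,97 ] 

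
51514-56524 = -5010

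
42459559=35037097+7422462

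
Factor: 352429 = 7^1*11^1*23^1*199^1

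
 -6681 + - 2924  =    -  9605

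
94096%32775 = 28546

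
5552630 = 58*95735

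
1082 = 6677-5595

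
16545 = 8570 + 7975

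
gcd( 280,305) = 5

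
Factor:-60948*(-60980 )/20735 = 743321808/4147  =  2^4*3^2*11^( - 1)  *  13^(  -  1 )*29^( - 1)*1693^1*3049^1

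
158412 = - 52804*( - 3 )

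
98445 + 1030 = 99475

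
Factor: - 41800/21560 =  - 95/49=- 5^1*7^( - 2 )* 19^1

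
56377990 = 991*56890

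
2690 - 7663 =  - 4973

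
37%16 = 5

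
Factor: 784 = 2^4*7^2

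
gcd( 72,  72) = 72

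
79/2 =39+1/2  =  39.50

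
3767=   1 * 3767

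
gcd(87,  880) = 1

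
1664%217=145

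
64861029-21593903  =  43267126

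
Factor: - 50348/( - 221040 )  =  41/180 = 2^( - 2 )*3^( - 2 )*5^(-1)* 41^1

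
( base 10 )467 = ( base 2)111010011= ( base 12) 32B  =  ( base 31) f2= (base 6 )2055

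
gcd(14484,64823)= 71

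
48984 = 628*78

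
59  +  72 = 131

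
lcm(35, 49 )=245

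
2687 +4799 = 7486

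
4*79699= 318796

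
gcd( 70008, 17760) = 24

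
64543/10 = 64543/10 = 6454.30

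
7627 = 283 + 7344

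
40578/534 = 75 + 88/89=75.99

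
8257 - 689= 7568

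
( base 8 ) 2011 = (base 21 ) 274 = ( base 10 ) 1033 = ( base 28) 18P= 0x409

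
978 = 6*163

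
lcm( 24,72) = 72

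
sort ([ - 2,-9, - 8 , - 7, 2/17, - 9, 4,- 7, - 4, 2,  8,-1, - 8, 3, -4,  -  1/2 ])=[-9, - 9, - 8,-8, - 7, - 7,  -  4,-4, - 2, - 1, - 1/2,2/17,  2, 3,4 , 8 ] 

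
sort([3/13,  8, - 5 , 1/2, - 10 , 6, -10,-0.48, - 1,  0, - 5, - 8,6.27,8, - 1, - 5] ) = [  -  10, - 10, - 8, - 5, - 5,-5, - 1, - 1, - 0.48, 0, 3/13 , 1/2, 6, 6.27,  8, 8 ] 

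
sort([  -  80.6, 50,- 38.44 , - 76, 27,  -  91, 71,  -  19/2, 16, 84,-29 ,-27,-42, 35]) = [ -91, - 80.6,  -  76, - 42, - 38.44 , - 29 ,-27,  -  19/2, 16,27,  35 , 50,71,  84 ]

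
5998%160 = 78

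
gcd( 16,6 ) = 2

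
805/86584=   805/86584 = 0.01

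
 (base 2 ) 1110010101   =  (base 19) 2A5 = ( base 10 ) 917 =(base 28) 14L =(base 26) 197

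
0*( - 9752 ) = 0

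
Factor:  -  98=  - 2^1*7^2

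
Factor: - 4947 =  - 3^1*17^1*97^1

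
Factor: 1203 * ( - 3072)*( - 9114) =33681844224 = 2^11*3^3*7^2*31^1*401^1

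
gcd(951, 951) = 951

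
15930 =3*5310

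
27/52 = 27/52 = 0.52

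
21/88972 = 21/88972 = 0.00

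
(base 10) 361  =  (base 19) 100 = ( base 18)121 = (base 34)AL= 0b101101001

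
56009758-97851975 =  - 41842217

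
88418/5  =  88418/5 = 17683.60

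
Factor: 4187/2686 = 2^( - 1) *17^( - 1)*53^1= 53/34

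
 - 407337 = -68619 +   -  338718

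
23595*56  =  1321320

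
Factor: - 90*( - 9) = 810= 2^1 *3^4*5^1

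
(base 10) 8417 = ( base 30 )9AH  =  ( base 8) 20341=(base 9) 12482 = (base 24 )EEH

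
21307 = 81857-60550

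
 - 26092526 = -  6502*4013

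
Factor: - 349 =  - 349^1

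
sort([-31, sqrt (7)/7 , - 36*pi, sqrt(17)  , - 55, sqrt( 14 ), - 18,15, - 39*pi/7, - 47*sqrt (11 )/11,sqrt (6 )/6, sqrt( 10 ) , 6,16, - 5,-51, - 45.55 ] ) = [ - 36*pi, - 55 ,-51,  -  45.55, -31, - 18 ,  -  39*pi/7, - 47*sqrt(11) /11,-5, sqrt(7 )/7, sqrt( 6) /6 , sqrt ( 10),sqrt (14) , sqrt(17) , 6, 15 , 16] 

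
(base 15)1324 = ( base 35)3BO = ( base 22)89e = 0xFF4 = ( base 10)4084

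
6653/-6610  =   -6653/6610 = - 1.01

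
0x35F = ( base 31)rq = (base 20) 233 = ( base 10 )863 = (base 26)175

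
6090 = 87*70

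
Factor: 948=2^2* 3^1*79^1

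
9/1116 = 1/124= 0.01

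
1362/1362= 1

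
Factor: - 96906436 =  - 2^2*11^1*2202419^1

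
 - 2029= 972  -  3001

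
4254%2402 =1852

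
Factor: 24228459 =3^2*2692051^1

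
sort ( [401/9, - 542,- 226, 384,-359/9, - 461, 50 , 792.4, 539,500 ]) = [ - 542, - 461, - 226, - 359/9, 401/9,50,384, 500,  539,792.4 ]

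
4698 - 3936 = 762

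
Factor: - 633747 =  - 3^1*151^1*1399^1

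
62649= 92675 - 30026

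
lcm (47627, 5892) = 571524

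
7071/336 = 2357/112  =  21.04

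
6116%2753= 610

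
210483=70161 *3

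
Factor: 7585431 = 3^1*7^1*361211^1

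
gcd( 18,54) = 18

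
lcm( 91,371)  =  4823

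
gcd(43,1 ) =1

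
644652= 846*762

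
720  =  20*36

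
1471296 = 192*7663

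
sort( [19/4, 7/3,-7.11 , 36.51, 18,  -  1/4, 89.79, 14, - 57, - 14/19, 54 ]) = [ - 57,-7.11,-14/19,-1/4,7/3 , 19/4,14, 18,36.51, 54, 89.79]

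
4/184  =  1/46  =  0.02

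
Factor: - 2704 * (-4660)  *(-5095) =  - 2^6*5^2*13^2*233^1*1019^1  =  -  64200260800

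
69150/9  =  7683+1/3 = 7683.33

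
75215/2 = 37607 + 1/2 = 37607.50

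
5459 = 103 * 53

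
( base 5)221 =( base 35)1Q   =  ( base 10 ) 61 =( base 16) 3D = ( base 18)37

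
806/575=1+231/575 = 1.40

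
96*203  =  19488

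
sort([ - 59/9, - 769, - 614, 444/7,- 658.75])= [-769,-658.75, - 614, - 59/9,444/7]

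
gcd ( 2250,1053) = 9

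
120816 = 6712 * 18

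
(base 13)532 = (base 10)886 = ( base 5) 12021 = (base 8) 1566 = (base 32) rm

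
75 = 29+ 46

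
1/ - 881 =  - 1/881 = - 0.00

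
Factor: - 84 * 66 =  - 5544 =- 2^3*3^2*7^1*11^1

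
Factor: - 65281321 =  - 7^1*19^1*490837^1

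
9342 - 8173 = 1169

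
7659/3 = 2553 = 2553.00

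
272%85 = 17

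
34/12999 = 34/12999 = 0.00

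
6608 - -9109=15717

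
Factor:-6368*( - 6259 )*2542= 2^6*11^1*31^1 * 41^1 * 199^1*569^1 = 101317287104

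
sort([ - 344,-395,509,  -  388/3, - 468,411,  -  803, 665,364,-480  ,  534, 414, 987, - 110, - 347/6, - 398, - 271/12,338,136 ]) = [ - 803,-480 , - 468, - 398,  -  395, - 344, - 388/3, - 110,- 347/6, - 271/12,136, 338,364,  411,414,509,534,665,987]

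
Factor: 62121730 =2^1 * 5^1*11^1*67^1*8429^1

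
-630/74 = -315/37 = -8.51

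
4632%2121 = 390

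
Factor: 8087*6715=5^1*17^1*79^1*8087^1 = 54304205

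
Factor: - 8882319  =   - 3^1*2960773^1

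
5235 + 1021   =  6256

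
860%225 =185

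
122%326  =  122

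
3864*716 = 2766624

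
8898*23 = 204654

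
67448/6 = 11241+ 1/3 = 11241.33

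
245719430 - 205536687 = 40182743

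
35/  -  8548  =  -1 + 8513/8548 = - 0.00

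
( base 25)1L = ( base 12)3A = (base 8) 56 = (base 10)46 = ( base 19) 28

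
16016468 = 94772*169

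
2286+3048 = 5334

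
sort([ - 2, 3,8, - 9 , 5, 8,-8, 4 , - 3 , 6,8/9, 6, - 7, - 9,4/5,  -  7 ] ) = [ -9, - 9, - 8, - 7, - 7, - 3, - 2,  4/5,8/9, 3, 4,5,6 , 6,8 , 8] 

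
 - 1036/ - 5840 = 259/1460 = 0.18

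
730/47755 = 146/9551 = 0.02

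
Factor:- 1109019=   -  3^1*369673^1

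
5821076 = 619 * 9404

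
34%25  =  9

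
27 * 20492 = 553284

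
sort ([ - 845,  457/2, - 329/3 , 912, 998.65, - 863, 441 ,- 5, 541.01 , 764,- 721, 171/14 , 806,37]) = [ -863, - 845, - 721, - 329/3,  -  5, 171/14, 37, 457/2, 441, 541.01, 764, 806, 912,998.65]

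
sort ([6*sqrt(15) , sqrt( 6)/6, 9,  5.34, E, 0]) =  [ 0, sqrt(6)/6, E,  5.34 , 9, 6 * sqrt(15) ]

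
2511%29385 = 2511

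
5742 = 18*319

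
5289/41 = 129 = 129.00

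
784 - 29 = 755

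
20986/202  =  103 + 90/101 = 103.89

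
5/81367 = 5/81367 =0.00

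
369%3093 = 369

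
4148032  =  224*18518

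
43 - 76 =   -  33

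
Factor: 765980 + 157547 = 11^1*59^1*1423^1 = 923527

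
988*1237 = 1222156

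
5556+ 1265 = 6821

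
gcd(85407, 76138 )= 1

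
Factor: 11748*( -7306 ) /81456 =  - 2^(  -  1) * 11^1  *13^1* 89^1*281^1*1697^( - 1) = -3576287/3394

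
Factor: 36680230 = 2^1*5^1*353^1*10391^1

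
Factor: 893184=2^8*3^1*1163^1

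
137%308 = 137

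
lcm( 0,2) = 0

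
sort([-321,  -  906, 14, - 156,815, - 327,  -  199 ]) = [ - 906,  -  327, - 321, - 199,-156,14, 815]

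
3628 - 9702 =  - 6074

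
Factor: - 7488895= -5^1*353^1*4243^1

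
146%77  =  69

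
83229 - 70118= 13111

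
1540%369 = 64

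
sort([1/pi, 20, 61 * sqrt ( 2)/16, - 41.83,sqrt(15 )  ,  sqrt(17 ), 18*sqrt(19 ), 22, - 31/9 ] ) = [- 41.83, - 31/9,1/pi, sqrt( 15 ), sqrt(17 ) , 61*sqrt( 2 ) /16,20, 22, 18*sqrt( 19)]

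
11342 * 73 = 827966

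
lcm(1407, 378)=25326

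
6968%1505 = 948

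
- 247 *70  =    -  17290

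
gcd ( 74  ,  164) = 2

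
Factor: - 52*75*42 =-163800=- 2^3 * 3^2*5^2 *7^1*13^1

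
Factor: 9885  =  3^1*5^1*659^1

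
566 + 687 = 1253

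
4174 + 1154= 5328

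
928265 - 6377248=  -  5448983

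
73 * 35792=2612816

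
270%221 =49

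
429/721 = 429/721 = 0.60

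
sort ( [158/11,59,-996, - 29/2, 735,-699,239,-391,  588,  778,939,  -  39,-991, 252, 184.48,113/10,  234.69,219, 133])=[ - 996, - 991, - 699, - 391 , - 39, - 29/2,113/10  ,  158/11, 59,133,  184.48, 219,234.69, 239,252 , 588 , 735, 778,  939 ] 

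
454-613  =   - 159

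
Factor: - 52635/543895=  - 3^1 * 31^( - 1 ) = - 3/31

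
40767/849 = 13589/283 = 48.02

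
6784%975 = 934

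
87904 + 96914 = 184818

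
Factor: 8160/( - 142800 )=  - 2/35 = - 2^1*5^( - 1) * 7^( - 1)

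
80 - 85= - 5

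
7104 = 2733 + 4371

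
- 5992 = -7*856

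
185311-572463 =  - 387152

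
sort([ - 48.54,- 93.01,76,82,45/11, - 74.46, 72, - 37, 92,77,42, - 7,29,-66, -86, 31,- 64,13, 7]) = [-93.01, - 86 ,-74.46, - 66, - 64, - 48.54, - 37 ,-7, 45/11,  7 , 13,  29,31,42,72, 76, 77 , 82,92 ]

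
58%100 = 58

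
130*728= 94640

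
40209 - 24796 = 15413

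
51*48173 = 2456823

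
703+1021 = 1724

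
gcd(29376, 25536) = 192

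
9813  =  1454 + 8359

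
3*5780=17340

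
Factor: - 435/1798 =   -  15/62=- 2^( -1)*3^1*5^1*31^(-1 ) 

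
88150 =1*88150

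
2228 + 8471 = 10699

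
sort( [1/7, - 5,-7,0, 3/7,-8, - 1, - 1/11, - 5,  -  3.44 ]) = [ - 8, - 7,-5,  -  5,-3.44, - 1,-1/11,0, 1/7,3/7] 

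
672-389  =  283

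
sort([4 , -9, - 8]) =[-9,  -  8, 4 ]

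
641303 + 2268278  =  2909581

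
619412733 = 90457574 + 528955159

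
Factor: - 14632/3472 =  - 2^( - 1 )*7^(- 1) * 59^1 = - 59/14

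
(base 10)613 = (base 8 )1145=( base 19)1D5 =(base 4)21211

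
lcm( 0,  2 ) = 0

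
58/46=29/23 = 1.26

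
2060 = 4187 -2127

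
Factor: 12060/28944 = 2^( - 2 )*3^(-1) * 5^1=5/12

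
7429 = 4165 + 3264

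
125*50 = 6250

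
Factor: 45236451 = 3^1*13^1 * 1159909^1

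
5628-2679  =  2949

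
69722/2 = 34861 = 34861.00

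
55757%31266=24491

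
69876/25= 69876/25 = 2795.04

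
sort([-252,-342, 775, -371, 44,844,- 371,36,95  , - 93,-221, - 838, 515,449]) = [ - 838,-371, - 371, - 342, - 252,-221,  -  93,36 , 44,95, 449, 515, 775,844]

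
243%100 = 43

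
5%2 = 1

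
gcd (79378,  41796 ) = 86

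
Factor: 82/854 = 7^( - 1)*41^1 * 61^( - 1) =41/427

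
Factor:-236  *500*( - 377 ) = 2^4*5^3*13^1* 29^1*59^1 = 44486000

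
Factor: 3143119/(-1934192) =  - 2^( - 4 )*7^1*13^( - 1)*17^( - 1) * 277^1*547^( - 1)*1621^1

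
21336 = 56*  381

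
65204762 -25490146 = 39714616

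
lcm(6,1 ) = 6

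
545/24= 545/24 =22.71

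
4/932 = 1/233 =0.00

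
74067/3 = 24689 = 24689.00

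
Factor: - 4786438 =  - 2^1*23^1*104053^1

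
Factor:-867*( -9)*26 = 202878 = 2^1*3^3*13^1*17^2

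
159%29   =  14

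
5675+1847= 7522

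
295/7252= 295/7252 = 0.04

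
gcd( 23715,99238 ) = 1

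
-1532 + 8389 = 6857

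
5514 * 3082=16994148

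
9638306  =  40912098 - 31273792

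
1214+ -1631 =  - 417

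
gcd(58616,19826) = 862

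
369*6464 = 2385216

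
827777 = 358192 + 469585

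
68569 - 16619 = 51950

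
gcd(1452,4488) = 132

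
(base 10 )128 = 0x80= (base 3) 11202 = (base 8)200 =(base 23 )5D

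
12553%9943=2610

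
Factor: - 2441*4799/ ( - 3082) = 11714359/3082 = 2^( - 1 )*23^( - 1)*67^( - 1)*2441^1*4799^1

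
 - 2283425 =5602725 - 7886150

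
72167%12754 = 8397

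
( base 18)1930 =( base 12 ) 5116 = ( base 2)10001001100010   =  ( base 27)c20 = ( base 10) 8802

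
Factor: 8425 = 5^2 * 337^1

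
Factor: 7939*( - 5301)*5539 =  - 233106815421=- 3^2 * 17^1*19^1*29^1  *  31^1*191^1*467^1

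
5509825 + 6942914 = 12452739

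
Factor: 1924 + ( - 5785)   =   - 3861  =  - 3^3 * 11^1  *13^1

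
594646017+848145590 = 1442791607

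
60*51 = 3060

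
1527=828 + 699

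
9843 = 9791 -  - 52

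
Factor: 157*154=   24178 = 2^1*7^1*11^1*157^1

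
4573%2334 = 2239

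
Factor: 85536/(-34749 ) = - 2^5* 13^( - 1) = -32/13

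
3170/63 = 3170/63 = 50.32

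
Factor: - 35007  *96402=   -  2^1*3^2*7^1*1667^1*16067^1 = - 3374744814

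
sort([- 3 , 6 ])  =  [ - 3 , 6 ]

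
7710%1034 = 472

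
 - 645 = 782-1427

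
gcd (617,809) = 1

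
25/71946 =25/71946 =0.00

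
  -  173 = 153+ - 326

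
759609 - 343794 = 415815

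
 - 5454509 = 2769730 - 8224239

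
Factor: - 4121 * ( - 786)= 2^1*3^1*13^1*131^1*317^1 = 3239106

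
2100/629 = 3 + 213/629 = 3.34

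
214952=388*554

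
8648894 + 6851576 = 15500470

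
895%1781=895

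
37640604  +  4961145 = 42601749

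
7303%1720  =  423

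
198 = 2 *99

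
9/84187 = 9/84187 =0.00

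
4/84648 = 1/21162 = 0.00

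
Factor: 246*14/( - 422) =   -  1722/211 = - 2^1*3^1*7^1* 41^1*211^( - 1)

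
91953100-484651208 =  - 392698108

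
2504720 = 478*5240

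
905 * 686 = 620830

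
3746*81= 303426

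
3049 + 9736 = 12785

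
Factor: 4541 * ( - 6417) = - 3^2*19^1*23^1*31^1*239^1 = -29139597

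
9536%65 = 46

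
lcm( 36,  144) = 144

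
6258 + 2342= 8600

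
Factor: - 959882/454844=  - 479941/227422 = - 2^( - 1 )*7^1* 11^1 * 13^( - 1)*23^1*271^1*8747^( - 1) 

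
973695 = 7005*139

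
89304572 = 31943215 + 57361357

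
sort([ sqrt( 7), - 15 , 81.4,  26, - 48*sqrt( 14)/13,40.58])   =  [ - 15, - 48*sqrt( 14) /13,sqrt(7),26,40.58,81.4 ] 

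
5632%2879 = 2753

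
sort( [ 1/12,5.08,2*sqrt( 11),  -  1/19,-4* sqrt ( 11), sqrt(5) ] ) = [ - 4*sqrt( 11 ), - 1/19,1/12,sqrt( 5),  5.08 , 2*sqrt( 11 ) ]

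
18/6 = 3 = 3.00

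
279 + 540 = 819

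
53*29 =1537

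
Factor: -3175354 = -2^1*7^1*13^1*73^1*239^1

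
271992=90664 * 3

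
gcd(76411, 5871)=1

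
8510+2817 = 11327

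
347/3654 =347/3654 =0.09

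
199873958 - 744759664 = -544885706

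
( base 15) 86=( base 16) 7E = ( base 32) 3u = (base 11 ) 105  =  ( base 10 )126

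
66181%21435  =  1876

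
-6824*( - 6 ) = 40944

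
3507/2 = 1753+ 1/2  =  1753.50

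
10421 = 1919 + 8502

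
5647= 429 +5218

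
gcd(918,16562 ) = 2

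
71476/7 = 71476/7 = 10210.86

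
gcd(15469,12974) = 499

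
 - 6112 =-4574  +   - 1538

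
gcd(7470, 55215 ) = 45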